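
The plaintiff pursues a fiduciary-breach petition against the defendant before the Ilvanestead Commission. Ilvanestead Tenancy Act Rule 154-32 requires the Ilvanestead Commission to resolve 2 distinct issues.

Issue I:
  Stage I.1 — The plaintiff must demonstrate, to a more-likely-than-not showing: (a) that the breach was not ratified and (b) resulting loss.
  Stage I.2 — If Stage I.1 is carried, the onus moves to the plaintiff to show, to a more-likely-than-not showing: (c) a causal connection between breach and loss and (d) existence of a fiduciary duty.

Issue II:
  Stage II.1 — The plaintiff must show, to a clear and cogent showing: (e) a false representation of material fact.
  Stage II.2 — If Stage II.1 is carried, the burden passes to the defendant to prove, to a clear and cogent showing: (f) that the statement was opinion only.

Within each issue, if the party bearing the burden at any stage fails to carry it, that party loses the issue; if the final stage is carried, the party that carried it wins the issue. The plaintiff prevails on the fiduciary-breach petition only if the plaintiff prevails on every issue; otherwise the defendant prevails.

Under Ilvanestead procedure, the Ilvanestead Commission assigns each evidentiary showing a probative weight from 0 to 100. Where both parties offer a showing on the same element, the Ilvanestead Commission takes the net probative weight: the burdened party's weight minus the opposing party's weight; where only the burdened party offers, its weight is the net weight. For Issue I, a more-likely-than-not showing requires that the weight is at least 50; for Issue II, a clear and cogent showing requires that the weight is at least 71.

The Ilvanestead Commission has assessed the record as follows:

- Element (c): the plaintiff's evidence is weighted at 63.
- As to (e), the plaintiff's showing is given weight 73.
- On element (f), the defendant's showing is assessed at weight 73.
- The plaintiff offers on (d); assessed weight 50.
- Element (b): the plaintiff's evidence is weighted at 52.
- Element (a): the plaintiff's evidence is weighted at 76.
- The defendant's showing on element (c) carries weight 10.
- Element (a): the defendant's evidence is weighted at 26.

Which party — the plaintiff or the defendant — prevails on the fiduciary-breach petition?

— Issue I —
At Stage I.1 the plaintiff must meet a more-likely-than-not showing (weight is at least 50): on (a) the weight is 76 less the opposing 26 gives net 50, ≥ 50, so (a) meets the standard; on (b) the weight is 52, ≥ 50, so (b) meets the standard.
  Stage I.1 is satisfied; the plaintiff continues to bear the burden.
At Stage I.2 the plaintiff must meet a more-likely-than-not showing (weight is at least 50): on (c) the weight is 63 less the opposing 10 gives net 53, which does reach 50, so (c) meets the standard; on (d) the weight is 50, which does reach 50, so (d) meets the standard.
  Stage I.2 carried; the final stage is satisfied.
All stages carried — the plaintiff prevails on this issue.
— Issue II —
Stage II.1 — burden on plaintiff; standard: a clear and cogent showing (weight is at least 71).
    (e): 73 ≥ 71 [met]
  The plaintiff carries Stage II.1; the defendant now bears the burden.
Stage II.2 — burden on defendant; standard: a clear and cogent showing (weight is at least 71).
    (f): 73 ≥ 71 [met]
  Stage II.2 carried; the final stage is satisfied.
Every stage carried; the defendant prevails on this issue.
Per-issue: Issue I → plaintiff; Issue II → defendant. The plaintiff must prevail on every issue; overall, the defendant prevails.

defendant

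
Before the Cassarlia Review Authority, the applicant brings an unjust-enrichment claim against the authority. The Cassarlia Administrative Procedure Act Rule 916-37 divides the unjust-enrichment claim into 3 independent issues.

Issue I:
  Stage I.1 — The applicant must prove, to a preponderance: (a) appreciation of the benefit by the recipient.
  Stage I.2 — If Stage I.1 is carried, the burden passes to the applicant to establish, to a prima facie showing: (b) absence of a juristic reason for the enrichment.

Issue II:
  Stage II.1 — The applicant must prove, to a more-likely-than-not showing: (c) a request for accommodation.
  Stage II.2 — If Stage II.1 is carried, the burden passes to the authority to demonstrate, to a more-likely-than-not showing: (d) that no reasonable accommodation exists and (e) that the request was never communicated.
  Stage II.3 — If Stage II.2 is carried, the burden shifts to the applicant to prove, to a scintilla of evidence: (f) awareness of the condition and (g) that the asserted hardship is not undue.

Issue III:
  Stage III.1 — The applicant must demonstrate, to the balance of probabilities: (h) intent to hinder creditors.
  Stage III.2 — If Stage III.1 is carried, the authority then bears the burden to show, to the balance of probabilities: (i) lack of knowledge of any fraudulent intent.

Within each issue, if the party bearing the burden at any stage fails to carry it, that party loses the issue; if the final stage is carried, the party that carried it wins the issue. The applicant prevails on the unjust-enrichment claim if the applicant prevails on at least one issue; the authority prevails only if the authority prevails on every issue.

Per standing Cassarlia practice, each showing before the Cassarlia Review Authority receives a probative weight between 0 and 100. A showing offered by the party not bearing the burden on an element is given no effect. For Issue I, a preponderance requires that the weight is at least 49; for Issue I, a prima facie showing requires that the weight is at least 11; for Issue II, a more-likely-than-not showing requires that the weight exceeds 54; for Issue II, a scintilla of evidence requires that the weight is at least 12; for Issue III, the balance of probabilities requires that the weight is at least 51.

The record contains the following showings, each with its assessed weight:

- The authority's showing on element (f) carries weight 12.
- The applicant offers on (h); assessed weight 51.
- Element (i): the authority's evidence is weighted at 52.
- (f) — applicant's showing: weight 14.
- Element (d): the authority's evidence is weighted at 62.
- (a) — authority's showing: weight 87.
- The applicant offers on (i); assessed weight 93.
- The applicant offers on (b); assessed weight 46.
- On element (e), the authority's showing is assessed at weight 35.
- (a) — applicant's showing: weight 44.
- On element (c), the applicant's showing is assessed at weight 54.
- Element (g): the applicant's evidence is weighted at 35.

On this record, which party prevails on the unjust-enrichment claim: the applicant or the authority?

— Issue I —
Stage I.1 (applicant, a preponderance, weight is at least 49): (a) 44 (authority's 87 disregarded) < 49 — fails.
  The applicant does not carry Stage I.1.
So the authority prevails on this issue.
— Issue II —
Stage II.1 (applicant, a more-likely-than-not showing, weight exceeds 54): (c) 54 ≤ 54 — fails.
  Not every element is met, so the applicant fails to carry Stage II.1.
The analysis ends at Stage II.1; the authority prevails on this issue.
— Issue III —
Stage III.1 (applicant, the balance of probabilities, weight is at least 51): (h) 51 ≥ 51 — meets.
  The applicant carries Stage III.1; the authority now bears the burden.
Stage III.2 (authority, the balance of probabilities, weight is at least 51): (i) 52 (applicant's 93 disregarded) ≥ 51 — meets.
  Stage III.2 carried; the final stage is satisfied.
Every stage carried; the authority prevails on this issue.
Per-issue: Issue I → authority; Issue II → authority; Issue III → authority. The applicant must prevail on at least one issue; overall, the authority prevails.

authority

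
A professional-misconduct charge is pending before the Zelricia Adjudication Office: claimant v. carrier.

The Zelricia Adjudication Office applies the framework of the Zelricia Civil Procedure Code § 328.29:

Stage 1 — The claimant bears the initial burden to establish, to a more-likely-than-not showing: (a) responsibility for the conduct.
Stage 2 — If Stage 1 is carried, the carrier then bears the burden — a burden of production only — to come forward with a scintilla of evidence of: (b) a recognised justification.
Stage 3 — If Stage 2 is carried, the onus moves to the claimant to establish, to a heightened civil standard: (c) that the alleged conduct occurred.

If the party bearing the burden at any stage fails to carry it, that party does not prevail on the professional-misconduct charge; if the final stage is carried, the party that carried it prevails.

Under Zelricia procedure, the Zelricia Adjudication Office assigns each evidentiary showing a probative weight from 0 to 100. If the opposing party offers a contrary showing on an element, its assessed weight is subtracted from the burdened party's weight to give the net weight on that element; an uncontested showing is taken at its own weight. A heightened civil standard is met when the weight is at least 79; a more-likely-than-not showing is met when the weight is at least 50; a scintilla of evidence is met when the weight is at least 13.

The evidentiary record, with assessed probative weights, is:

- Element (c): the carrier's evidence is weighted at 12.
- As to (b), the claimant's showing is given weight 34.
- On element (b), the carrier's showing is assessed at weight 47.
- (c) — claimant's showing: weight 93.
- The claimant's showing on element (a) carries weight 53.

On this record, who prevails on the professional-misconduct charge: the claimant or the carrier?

claimant

At Stage 1 the claimant must meet a more-likely-than-not showing (weight is at least 50): on (a) the weight is 53, which does reach 50, so (a) meets the standard.
  Stage 1 carried; the burden shifts to the carrier.
At Stage 2 the carrier must meet a scintilla of evidence (weight is at least 13): on (b) the weight is 47 less the opposing 34 gives net 13, which does reach 13, so (b) meets the standard.
  All elements met. The burden passes to the claimant.
At Stage 3 the claimant must meet a heightened civil standard (weight is at least 79): on (c) the weight is 93 less the opposing 12 gives net 81, ≥ 79, so (c) meets the standard.
  All elements met at the final stage.
Every stage carried; the claimant prevails.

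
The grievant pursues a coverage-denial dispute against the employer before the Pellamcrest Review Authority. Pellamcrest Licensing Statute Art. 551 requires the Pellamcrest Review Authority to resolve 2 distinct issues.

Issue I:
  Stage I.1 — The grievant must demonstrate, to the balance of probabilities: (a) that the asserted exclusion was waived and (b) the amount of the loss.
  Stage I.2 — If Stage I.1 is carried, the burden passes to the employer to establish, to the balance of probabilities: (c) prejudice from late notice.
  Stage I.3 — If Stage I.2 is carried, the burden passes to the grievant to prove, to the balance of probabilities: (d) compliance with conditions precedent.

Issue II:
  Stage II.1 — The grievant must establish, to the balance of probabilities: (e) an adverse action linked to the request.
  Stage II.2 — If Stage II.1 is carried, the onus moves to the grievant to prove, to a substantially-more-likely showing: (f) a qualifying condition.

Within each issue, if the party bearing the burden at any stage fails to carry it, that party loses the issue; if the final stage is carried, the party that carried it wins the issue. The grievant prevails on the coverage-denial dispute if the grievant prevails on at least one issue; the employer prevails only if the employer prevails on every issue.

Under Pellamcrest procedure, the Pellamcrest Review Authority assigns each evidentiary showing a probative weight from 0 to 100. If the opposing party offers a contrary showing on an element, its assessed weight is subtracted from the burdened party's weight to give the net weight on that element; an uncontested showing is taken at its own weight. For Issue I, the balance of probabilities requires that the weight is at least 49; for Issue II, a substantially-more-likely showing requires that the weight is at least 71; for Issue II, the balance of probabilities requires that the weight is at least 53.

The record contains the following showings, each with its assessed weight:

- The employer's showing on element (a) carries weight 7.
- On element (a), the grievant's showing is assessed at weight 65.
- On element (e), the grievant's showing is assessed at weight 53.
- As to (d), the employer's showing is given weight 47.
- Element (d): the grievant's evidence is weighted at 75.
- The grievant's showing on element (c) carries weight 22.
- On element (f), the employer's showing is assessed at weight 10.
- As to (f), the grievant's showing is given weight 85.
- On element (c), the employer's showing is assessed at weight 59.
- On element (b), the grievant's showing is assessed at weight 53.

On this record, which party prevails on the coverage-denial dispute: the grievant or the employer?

grievant

— Issue I —
At Stage I.1 the grievant must meet the balance of probabilities (weight is at least 49): on (a) the weight is 65 less the opposing 7 gives net 58, which does reach 49, so (a) meets the standard; on (b) the weight is 53, which does reach 49, so (b) meets the standard.
  Stage I.1 is satisfied; the onus moves to the employer.
At Stage I.2 the employer must meet the balance of probabilities (weight is at least 49): on (c) the weight is 59 less the opposing 22 gives net 37, which does not reach 49, so (c) does not meet the standard.
  The employer does not carry Stage I.2.
So the grievant prevails on this issue.
— Issue II —
At Stage II.1 the grievant must meet the balance of probabilities (weight is at least 53): on (e) the weight is 53, which does reach 53, so (e) meets the standard.
  Stage II.1 is satisfied; the grievant continues to bear the burden.
At Stage II.2 the grievant must meet a substantially-more-likely showing (weight is at least 71): on (f) the weight is 85 less the opposing 10 gives net 75, which does reach 71, so (f) meets the standard.
  All elements met at the final stage.
Every stage carried; the grievant prevails on this issue.
Per-issue: Issue I → grievant; Issue II → grievant. The grievant must prevail on at least one issue; overall, the grievant prevails.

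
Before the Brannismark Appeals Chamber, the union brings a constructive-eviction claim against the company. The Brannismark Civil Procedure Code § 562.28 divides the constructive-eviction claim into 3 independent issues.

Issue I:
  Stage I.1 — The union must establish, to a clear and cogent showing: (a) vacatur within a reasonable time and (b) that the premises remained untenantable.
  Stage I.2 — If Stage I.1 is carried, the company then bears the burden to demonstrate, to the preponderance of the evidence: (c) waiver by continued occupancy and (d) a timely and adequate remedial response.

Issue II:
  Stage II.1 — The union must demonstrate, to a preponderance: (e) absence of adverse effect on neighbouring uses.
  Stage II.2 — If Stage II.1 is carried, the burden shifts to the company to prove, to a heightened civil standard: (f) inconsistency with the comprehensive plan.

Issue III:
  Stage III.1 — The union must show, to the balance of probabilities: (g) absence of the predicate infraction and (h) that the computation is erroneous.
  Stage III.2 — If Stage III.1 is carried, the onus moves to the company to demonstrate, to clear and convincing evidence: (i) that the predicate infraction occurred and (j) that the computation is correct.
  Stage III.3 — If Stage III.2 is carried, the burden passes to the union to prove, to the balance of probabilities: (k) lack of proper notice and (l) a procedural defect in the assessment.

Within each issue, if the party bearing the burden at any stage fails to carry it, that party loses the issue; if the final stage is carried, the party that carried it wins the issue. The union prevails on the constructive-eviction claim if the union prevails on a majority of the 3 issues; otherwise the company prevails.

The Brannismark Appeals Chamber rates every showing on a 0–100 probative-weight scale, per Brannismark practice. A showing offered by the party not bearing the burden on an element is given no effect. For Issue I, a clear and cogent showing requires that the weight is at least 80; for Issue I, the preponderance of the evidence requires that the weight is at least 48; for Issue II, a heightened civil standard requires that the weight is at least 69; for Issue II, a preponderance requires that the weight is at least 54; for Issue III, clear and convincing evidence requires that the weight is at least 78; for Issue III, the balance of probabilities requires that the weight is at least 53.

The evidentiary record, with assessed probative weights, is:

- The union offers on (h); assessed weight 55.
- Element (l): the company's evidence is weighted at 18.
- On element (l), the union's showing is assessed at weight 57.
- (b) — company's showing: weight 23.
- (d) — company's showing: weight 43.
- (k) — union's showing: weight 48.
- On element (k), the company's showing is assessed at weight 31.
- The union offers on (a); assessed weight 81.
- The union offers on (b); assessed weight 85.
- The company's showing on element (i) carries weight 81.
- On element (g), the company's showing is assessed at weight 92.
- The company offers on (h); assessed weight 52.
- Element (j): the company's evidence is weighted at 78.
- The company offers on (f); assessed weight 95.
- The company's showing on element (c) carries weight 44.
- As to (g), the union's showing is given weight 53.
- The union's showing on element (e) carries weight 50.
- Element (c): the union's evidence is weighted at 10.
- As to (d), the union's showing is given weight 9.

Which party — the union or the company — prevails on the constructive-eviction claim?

— Issue I —
Stage I.1 (union, a clear and cogent showing, weight is at least 80): (a) 81 ≥ 80 — meets; (b) 85 (company's 23 disregarded) ≥ 80 — meets.
  Stage I.1 is satisfied; the onus moves to the company.
Stage I.2 (company, the preponderance of the evidence, weight is at least 48): (c) 44 (union's 10 disregarded) < 48 — fails; (d) 43 (union's 9 disregarded) < 48 — fails.
  Not every element is met, so the company fails to carry Stage I.2.
So the union prevails on this issue.
— Issue II —
Stage II.1 — burden on union; standard: a preponderance (weight is at least 54).
    (e): 50 < 54 [not met]
  The union does not carry Stage II.1.
The company prevails on this issue.
— Issue III —
Stage III.1 (union, the balance of probabilities, weight is at least 53): (g) 53 (company's 92 disregarded) ≥ 53 — meets; (h) 55 (company's 52 disregarded) ≥ 53 — meets.
  Stage III.1 is satisfied; the onus moves to the company.
Stage III.2 (company, clear and convincing evidence, weight is at least 78): (i) 81 ≥ 78 — meets; (j) 78 ≥ 78 — meets.
  All elements met. The burden passes to the union.
Stage III.3 (union, the balance of probabilities, weight is at least 53): (k) 48 (company's 31 disregarded) < 53 — fails; (l) 57 (company's 18 disregarded) ≥ 53 — meets.
  Stage III.3 not carried; the union fails its burden.
The company prevails on this issue.
Per-issue: Issue I → union; Issue II → company; Issue III → company. The union must prevail on a majority of issues; overall, the company prevails.

company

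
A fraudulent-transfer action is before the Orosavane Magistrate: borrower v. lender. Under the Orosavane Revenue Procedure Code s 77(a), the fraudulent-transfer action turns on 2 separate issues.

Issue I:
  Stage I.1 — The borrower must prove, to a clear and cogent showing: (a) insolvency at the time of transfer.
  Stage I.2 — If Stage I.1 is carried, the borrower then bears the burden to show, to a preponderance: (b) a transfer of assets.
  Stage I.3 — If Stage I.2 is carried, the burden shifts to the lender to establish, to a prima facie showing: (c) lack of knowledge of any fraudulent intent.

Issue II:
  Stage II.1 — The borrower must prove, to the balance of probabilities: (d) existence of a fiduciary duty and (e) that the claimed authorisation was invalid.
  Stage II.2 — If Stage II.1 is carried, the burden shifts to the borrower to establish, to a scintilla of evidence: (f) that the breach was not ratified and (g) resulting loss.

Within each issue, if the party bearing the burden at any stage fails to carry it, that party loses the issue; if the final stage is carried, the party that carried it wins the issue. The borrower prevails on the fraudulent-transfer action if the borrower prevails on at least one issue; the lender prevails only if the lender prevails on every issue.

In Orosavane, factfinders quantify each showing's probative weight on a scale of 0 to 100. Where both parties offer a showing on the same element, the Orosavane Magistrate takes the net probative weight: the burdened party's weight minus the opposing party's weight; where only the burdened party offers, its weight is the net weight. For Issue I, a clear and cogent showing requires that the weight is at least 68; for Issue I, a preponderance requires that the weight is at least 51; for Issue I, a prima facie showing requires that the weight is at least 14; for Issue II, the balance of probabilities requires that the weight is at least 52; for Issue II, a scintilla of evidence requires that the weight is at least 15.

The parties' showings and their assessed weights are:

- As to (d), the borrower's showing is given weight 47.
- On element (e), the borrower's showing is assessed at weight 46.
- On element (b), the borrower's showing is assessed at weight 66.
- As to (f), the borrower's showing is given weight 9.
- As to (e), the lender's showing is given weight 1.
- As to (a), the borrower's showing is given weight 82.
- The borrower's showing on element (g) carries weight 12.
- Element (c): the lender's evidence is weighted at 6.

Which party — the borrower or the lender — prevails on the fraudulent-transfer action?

— Issue I —
At Stage I.1 the borrower must meet a clear and cogent showing (weight is at least 68): on (a) the weight is 82, ≥ 68, so (a) meets the standard.
  All elements met. The borrower retains the burden for Stage I.2.
At Stage I.2 the borrower must meet a preponderance (weight is at least 51): on (b) the weight is 66, which does reach 51, so (b) meets the standard.
  All elements met. The burden passes to the lender.
At Stage I.3 the lender must meet a prima facie showing (weight is at least 14): on (c) the weight is 6, which does not reach 14, so (c) does not meet the standard.
  The lender does not carry Stage I.3.
The borrower prevails on this issue.
— Issue II —
At Stage II.1 the borrower must meet the balance of probabilities (weight is at least 52): on (d) the weight is 47, which does not reach 52, so (d) does not meet the standard; on (e) the weight is 46 less the opposing 1 gives net 45, < 52, so (e) does not meet the standard.
  Stage II.1 not carried; the borrower fails its burden.
So the lender prevails on this issue.
Per-issue: Issue I → borrower; Issue II → lender. The borrower must prevail on at least one issue; overall, the borrower prevails.

borrower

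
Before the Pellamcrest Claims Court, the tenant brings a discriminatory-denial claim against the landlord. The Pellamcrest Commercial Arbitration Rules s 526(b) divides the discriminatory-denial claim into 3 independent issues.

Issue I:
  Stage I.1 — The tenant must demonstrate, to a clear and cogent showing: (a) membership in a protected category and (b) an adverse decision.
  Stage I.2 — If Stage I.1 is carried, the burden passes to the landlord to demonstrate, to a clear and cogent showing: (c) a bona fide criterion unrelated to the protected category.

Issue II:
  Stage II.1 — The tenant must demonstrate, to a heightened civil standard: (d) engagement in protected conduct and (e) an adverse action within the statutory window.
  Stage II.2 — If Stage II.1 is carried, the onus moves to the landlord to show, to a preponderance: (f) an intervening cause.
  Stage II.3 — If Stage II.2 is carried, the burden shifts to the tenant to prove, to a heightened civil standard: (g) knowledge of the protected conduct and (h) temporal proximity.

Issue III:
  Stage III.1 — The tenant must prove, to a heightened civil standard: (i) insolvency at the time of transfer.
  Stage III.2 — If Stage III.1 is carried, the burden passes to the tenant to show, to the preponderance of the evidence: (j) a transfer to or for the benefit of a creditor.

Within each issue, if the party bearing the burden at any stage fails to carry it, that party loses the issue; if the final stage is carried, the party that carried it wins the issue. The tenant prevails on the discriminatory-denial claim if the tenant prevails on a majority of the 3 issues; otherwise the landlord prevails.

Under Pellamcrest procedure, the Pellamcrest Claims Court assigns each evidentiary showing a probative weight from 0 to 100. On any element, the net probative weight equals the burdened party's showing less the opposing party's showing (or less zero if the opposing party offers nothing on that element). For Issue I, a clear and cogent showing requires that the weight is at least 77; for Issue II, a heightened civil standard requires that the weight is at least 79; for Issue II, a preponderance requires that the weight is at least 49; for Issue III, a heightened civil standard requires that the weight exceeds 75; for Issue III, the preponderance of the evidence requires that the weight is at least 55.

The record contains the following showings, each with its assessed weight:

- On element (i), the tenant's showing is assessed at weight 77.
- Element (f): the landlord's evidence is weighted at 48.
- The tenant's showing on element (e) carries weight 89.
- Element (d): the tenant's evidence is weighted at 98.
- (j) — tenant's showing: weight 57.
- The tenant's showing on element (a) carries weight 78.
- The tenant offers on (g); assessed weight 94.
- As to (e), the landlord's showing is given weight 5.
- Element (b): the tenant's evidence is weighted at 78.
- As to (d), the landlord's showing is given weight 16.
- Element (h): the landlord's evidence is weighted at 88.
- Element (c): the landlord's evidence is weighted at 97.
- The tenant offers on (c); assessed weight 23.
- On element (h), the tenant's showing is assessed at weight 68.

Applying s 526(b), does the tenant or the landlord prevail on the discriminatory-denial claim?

tenant

— Issue I —
At Stage I.1 the tenant must meet a clear and cogent showing (weight is at least 77): on (a) the weight is 78, which does reach 77, so (a) meets the standard; on (b) the weight is 78, ≥ 77, so (b) meets the standard.
  Stage I.1 carried; the burden shifts to the landlord.
At Stage I.2 the landlord must meet a clear and cogent showing (weight is at least 77): on (c) the weight is 97 less the opposing 23 gives net 74, which does not reach 77, so (c) does not meet the standard.
  The landlord does not carry Stage I.2.
So the tenant prevails on this issue.
— Issue II —
Stage II.1 — burden on tenant; standard: a heightened civil standard (weight is at least 79).
    (d): 98 − 16 = 82 ≥ 79 [met]
    (e): 89 − 5 = 84 ≥ 79 [met]
  Stage II.1 carried; the burden shifts to the landlord.
Stage II.2 — burden on landlord; standard: a preponderance (weight is at least 49).
    (f): 48 < 49 [not met]
  The landlord does not carry Stage II.2.
So the tenant prevails on this issue.
— Issue III —
Stage III.1 — burden on tenant; standard: a heightened civil standard (weight exceeds 75).
    (i): 77 > 75 [met]
  Stage III.1 carried; the burden remains with the tenant.
Stage III.2 — burden on tenant; standard: the preponderance of the evidence (weight is at least 55).
    (j): 57 ≥ 55 [met]
  The tenant carries the last stage.
All stages carried — the tenant prevails on this issue.
Per-issue: Issue I → tenant; Issue II → tenant; Issue III → tenant. The tenant must prevail on a majority of issues; overall, the tenant prevails.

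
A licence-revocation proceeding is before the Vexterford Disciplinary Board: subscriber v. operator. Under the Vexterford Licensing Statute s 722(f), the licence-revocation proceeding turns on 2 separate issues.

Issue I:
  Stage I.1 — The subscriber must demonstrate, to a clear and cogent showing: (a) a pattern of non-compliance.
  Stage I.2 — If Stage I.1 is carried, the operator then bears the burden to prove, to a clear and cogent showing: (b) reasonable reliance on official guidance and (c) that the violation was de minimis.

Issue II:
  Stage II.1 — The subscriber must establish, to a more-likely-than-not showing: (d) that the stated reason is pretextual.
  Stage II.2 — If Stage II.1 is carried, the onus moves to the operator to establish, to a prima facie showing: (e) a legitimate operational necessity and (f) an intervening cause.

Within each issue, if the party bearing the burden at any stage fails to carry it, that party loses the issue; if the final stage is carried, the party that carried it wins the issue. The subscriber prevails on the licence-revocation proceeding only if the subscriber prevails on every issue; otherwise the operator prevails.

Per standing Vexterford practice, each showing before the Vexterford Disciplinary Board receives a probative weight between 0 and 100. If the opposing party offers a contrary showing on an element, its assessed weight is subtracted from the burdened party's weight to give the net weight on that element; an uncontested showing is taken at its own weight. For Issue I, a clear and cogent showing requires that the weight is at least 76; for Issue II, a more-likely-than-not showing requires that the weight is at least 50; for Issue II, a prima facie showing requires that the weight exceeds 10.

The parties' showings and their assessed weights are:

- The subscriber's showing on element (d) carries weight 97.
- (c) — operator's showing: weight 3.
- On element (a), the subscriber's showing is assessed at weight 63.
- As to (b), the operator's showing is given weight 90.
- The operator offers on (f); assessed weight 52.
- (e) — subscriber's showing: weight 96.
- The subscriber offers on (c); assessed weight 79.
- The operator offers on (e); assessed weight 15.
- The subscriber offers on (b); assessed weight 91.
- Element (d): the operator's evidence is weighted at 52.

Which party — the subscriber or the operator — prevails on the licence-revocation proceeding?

operator

— Issue I —
At Stage I.1 the subscriber must meet a clear and cogent showing (weight is at least 76): on (a) the weight is 63, < 76, so (a) does not meet the standard.
  The subscriber does not carry Stage I.1.
So the operator prevails on this issue.
— Issue II —
At Stage II.1 the subscriber must meet a more-likely-than-not showing (weight is at least 50): on (d) the weight is 97 less the opposing 52 gives net 45, which does not reach 50, so (d) does not meet the standard.
  Stage II.1 not carried; the subscriber fails its burden.
The operator prevails on this issue.
Per-issue: Issue I → operator; Issue II → operator. The subscriber must prevail on every issue; overall, the operator prevails.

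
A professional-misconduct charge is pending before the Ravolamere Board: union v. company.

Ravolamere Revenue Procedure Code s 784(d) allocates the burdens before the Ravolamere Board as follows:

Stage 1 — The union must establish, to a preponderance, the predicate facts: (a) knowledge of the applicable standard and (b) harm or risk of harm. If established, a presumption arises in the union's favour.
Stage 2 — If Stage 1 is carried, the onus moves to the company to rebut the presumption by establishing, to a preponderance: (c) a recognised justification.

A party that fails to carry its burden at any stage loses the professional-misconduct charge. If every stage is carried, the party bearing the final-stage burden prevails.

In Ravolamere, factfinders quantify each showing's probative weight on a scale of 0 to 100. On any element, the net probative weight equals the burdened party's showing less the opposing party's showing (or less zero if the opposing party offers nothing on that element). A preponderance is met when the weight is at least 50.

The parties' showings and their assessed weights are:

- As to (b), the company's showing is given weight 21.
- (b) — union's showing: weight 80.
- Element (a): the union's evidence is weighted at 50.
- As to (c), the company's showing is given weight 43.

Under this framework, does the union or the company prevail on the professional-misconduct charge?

At Stage 1 the union must meet a preponderance (weight is at least 50): on (a) the weight is 50, which does reach 50, so (a) meets the standard; on (b) the weight is 80 less the opposing 21 gives net 59, ≥ 50, so (b) meets the standard.
  The union carries Stage 1; the company now bears the burden.
At Stage 2 the company must meet a preponderance (weight is at least 50): on (c) the weight is 43, < 50, so (c) does not meet the standard.
  Not every element is met, so the company fails to carry Stage 2.
The analysis ends at Stage 2; the union prevails.

union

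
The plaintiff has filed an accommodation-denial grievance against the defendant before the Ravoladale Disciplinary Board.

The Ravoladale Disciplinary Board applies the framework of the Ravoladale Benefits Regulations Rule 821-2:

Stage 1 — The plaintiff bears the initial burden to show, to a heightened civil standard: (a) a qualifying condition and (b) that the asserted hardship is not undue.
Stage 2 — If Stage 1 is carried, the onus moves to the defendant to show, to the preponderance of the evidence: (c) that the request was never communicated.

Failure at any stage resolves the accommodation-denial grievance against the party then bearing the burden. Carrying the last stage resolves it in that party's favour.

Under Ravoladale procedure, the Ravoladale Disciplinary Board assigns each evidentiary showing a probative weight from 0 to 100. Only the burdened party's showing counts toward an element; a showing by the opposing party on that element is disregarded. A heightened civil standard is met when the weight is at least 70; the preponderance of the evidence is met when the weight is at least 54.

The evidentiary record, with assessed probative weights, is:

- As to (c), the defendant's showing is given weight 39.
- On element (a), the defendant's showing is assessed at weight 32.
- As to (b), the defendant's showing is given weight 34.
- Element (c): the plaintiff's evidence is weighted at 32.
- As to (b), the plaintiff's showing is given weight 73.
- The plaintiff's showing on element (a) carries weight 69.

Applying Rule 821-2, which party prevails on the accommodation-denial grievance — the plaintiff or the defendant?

Stage 1 (plaintiff, a heightened civil standard, weight is at least 70): (a) 69 (defendant's 32 disregarded) < 70 — fails; (b) 73 (defendant's 34 disregarded) ≥ 70 — meets.
  Not every element is met, so the plaintiff fails to carry Stage 1.
The defendant prevails.

defendant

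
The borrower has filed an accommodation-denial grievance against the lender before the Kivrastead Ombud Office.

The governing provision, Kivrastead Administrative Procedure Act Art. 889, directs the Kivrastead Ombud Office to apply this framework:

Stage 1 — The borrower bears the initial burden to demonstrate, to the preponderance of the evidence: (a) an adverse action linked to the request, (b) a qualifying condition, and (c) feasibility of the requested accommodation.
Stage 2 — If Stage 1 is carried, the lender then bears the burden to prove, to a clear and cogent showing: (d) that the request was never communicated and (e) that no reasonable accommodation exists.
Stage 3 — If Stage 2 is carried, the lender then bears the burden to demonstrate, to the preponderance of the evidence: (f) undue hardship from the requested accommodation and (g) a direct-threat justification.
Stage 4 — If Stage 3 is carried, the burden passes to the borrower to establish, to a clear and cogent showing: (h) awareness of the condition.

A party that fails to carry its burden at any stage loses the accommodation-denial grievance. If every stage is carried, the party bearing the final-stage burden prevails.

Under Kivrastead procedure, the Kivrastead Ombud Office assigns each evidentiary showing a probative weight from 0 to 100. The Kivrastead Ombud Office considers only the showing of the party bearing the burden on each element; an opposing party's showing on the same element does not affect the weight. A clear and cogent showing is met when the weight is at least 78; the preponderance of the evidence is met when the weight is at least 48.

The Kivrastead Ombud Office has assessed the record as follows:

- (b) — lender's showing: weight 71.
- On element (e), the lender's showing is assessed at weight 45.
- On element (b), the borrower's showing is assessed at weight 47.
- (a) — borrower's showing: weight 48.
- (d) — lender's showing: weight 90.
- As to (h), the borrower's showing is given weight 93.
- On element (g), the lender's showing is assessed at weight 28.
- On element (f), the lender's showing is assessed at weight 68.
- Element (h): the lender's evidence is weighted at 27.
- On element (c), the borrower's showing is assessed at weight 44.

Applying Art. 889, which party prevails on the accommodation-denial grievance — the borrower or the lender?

lender

At Stage 1 the borrower must meet the preponderance of the evidence (weight is at least 48): on (a) the weight is 48, ≥ 48, so (a) meets the standard; on (b) the weight is 47 (the lender's 71 is given no effect), < 48, so (b) does not meet the standard; on (c) the weight is 44, < 48, so (c) does not meet the standard.
  Not every element is met, so the borrower fails to carry Stage 1.
The analysis ends at Stage 1; the lender prevails.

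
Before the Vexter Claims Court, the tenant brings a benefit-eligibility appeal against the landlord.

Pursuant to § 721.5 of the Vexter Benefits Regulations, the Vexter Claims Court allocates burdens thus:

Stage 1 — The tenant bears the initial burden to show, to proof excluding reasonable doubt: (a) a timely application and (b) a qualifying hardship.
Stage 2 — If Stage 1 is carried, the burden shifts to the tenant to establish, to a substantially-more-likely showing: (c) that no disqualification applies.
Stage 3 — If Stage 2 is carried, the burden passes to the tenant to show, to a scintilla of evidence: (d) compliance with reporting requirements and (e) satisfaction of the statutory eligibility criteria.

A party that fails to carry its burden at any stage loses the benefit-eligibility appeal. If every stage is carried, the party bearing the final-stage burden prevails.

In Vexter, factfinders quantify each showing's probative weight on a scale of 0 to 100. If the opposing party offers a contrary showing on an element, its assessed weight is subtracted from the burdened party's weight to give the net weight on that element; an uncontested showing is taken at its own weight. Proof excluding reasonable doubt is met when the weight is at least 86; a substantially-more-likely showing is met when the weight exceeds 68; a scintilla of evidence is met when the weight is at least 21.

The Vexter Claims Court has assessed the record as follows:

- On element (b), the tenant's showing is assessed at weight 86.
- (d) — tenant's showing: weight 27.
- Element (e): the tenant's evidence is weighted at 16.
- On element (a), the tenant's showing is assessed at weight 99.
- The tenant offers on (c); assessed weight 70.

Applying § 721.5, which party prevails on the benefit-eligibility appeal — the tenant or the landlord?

landlord

Stage 1 — burden on tenant; standard: proof excluding reasonable doubt (weight is at least 86).
    (a): 99 ≥ 86 [met]
    (b): 86 ≥ 86 [met]
  All elements met. The tenant retains the burden for Stage 2.
Stage 2 — burden on tenant; standard: a substantially-more-likely showing (weight exceeds 68).
    (c): 70 > 68 [met]
  Stage 2 carried; the burden remains with the tenant.
Stage 3 — burden on tenant; standard: a scintilla of evidence (weight is at least 21).
    (d): 27 ≥ 21 [met]
    (e): 16 < 21 [not met]
  Not every element is met, so the tenant fails to carry Stage 3.
The analysis ends at Stage 3; the landlord prevails.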